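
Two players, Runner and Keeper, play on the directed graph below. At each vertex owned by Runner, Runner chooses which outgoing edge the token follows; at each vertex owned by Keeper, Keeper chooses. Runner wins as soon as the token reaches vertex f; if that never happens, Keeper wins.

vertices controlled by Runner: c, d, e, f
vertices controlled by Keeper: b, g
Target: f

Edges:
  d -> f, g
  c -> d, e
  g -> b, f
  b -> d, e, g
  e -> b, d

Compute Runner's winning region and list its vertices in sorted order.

A0 = {f}
A1: add {d} — d (Runner) has d→f.
A2: add {c, e} — c (Runner) has c→d; e (Runner) has e→d.
A3 = A2; e.g. b (Keeper) can still go to g. Fixed point.
Runner's winning region = {c, d, e, f}.

c, d, e, f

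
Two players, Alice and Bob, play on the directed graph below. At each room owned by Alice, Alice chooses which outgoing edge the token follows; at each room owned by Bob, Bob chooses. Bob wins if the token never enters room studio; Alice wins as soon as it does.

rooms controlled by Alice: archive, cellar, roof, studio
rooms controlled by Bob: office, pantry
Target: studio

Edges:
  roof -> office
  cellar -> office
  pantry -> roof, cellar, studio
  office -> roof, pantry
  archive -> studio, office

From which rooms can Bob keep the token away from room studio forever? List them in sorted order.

A0 = {studio}
A1: add {archive} — archive (Alice) has archive→studio.
A2 = A1; e.g. roof (Alice) has no edge into A1. Fixed point.
Alice's attractor = {archive, studio}; Bob avoids the target exactly from the complement.

cellar, office, pantry, roof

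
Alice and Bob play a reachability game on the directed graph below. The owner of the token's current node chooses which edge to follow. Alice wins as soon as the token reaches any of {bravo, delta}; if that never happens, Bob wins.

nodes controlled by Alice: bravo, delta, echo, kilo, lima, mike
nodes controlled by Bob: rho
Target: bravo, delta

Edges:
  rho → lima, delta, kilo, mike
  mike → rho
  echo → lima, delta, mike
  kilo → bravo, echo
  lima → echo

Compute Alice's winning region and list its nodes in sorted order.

A0 = {bravo, delta}
A1: add {echo, kilo} — kilo (Alice) has kilo→bravo; echo (Alice) has echo→delta.
A2: add {lima} — lima (Alice) has lima→echo.
A3 = A2; e.g. rho (Bob) can still go to mike. Fixed point.
Alice's winning region = {bravo, delta, echo, kilo, lima}.

bravo, delta, echo, kilo, lima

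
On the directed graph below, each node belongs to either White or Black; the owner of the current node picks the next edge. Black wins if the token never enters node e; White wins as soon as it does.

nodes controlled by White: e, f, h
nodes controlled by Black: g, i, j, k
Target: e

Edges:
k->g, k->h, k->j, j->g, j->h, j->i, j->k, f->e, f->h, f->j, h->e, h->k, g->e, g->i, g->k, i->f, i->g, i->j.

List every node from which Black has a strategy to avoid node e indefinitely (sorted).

A0 = {e}
A1: add {f, h} — f (White) has f→e; h (White) has h→e.
A2 = A1; e.g. g (Black) can still go to i. Fixed point.
White's attractor = {e, f, h}; Black avoids the target exactly from the complement.

g, i, j, k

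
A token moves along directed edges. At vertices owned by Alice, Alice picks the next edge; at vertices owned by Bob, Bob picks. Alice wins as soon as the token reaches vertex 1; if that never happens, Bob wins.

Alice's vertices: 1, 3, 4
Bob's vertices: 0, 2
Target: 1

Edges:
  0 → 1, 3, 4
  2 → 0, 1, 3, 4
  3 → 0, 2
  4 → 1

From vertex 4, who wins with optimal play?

Alice

A0 = {1}
A1: add {4} — 4 (Alice) has 4→1.
A2 = A1; e.g. 0 (Bob) can still go to 3. Fixed point.
4 ∈ A1, so Alice can force the target.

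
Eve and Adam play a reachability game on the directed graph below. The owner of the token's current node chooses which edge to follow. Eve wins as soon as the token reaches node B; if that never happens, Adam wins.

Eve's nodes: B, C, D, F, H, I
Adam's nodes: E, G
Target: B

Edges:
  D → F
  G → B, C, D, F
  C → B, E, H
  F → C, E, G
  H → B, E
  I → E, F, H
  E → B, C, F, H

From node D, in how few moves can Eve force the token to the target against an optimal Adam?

3

A0 = {B}
A1: add {C, H} — C (Eve) has C→B; H (Eve) has H→B.
A2: add {F, I} — F (Eve) has F→C; I (Eve) has I→H.
A3: add {D, E} — D (Eve) has D→F; E (Adam): all of {B, C, F, H} already in.
D enters the attractor at level 3, so Eve can force the target in 3 moves from there.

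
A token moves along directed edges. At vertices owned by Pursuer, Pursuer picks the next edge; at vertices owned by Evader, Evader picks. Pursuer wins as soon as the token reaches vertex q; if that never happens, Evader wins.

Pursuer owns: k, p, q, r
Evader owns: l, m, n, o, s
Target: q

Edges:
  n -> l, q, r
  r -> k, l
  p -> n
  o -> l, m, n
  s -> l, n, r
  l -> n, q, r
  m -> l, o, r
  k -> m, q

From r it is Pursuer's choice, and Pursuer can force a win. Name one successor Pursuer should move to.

A0 = {q}
A1: add {k} — k (Pursuer) has k→q.
A2: add {r} — r (Pursuer) has r→k.
A3 = A2; e.g. l (Evader) can still go to n. Fixed point.
From r, successor k is in the attractor (rank 1); the other successor l is not.

k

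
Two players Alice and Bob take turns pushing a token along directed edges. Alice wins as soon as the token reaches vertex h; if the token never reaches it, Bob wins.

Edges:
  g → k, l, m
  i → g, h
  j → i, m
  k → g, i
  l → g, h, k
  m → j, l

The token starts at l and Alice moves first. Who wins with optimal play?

Alice

Track states (vertex, player-to-move).
A0 = {(h,Alice), (h,Bob)}
A1: add {(i,Alice), (l,Alice)}.
(l,Alice) ∈ A1 ⇒ Alice forces the target.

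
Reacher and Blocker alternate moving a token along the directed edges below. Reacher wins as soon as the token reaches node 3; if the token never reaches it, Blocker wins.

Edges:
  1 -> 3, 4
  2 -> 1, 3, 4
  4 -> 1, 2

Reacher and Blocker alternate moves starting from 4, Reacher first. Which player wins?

Blocker

Track states (vertex, player-to-move).
A0 = {(3,Reacher), (3,Blocker)}
A1: add {(1,Reacher), (2,Reacher)}.
A2: add {(4,Blocker)}.
A3 = A2; e.g. (1,Blocker) stays out. (4,Reacher) never enters ⇒ Blocker avoids the target.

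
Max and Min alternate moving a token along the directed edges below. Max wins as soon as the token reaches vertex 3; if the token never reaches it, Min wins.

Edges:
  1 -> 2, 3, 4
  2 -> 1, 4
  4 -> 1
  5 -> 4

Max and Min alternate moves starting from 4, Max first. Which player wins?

Min

Track states (vertex, player-to-move).
A0 = {(3,Max), (3,Min)}
A1: add {(1,Max)}.
A2: add {(4,Min)}.
A3: add {(2,Max), (5,Max)}.
A4 = A3; e.g. (1,Min) stays out. (4,Max) never enters ⇒ Min avoids the target.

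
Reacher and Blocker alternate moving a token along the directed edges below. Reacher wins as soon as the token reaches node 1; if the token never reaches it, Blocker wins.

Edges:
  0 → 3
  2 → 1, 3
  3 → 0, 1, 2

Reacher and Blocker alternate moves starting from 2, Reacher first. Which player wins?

Track states (vertex, player-to-move).
A0 = {(1,Reacher), (1,Blocker)}
A1: add {(2,Reacher), (3,Reacher)}.
(2,Reacher) ∈ A1 ⇒ Reacher forces the target.

Reacher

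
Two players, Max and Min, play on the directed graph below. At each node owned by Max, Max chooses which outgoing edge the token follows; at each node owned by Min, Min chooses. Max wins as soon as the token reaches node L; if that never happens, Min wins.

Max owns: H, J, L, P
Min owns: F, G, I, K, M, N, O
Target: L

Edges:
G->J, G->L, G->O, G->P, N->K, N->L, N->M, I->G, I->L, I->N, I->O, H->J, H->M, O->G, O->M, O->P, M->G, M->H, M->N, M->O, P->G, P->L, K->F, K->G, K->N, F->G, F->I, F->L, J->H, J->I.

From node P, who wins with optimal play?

Max

A0 = {L}
A1: add {P} — P (Max) has P→L.
A2 = A1; e.g. F (Min) can still go to G. Fixed point.
P ∈ A1, so Max can force the target.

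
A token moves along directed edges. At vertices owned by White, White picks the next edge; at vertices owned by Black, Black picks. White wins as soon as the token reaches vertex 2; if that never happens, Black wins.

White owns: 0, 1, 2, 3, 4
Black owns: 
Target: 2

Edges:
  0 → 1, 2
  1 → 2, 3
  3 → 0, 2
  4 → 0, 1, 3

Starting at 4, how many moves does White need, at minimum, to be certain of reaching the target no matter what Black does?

A0 = {2}
A1: add {0, 1, 3} — 0 (White) has 0→2; 1 (White) has 1→2; 3 (White) has 3→2.
A2: add {4} — 4 (White) has 4→0.
A2 = all vertices. Fixed point.
4 enters the attractor at level 2, so White can force the target in 2 moves from there.

2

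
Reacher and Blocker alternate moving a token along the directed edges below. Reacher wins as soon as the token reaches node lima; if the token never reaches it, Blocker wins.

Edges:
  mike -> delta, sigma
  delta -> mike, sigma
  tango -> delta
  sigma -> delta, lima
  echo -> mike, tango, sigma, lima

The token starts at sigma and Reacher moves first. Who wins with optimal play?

Track states (vertex, player-to-move).
A0 = {(lima,Reacher), (lima,Blocker)}
A1: add {(sigma,Reacher), (echo,Reacher)}.
(sigma,Reacher) ∈ A1 ⇒ Reacher forces the target.

Reacher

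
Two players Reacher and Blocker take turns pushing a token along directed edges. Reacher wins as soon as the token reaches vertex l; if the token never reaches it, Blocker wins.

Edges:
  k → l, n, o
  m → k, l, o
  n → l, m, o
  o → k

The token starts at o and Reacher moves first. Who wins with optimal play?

Blocker

Track states (vertex, player-to-move).
A0 = {(l,Reacher), (l,Blocker)}
A1: add {(k,Reacher), (m,Reacher), (n,Reacher)}.
A2: add {(o,Blocker)}.
A3 = A2; e.g. (k,Blocker) stays out. (o,Reacher) never enters ⇒ Blocker avoids the target.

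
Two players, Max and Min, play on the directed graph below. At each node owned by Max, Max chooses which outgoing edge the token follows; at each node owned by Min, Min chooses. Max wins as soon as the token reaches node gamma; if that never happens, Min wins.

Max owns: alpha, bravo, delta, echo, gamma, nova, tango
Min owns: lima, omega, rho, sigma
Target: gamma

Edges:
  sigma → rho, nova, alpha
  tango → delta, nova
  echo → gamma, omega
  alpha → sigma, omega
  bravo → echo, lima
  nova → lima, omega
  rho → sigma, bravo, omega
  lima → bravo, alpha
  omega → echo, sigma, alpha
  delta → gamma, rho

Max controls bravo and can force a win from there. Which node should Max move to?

echo

A0 = {gamma}
A1: add {delta, echo} — delta (Max) has delta→gamma; echo (Max) has echo→gamma.
A2: add {bravo, tango} — bravo (Max) has bravo→echo; tango (Max) has tango→delta.
A3 = A2; e.g. sigma (Min) can still go to rho. Fixed point.
From bravo, successor echo is in the attractor (rank 1); the other successor lima is not.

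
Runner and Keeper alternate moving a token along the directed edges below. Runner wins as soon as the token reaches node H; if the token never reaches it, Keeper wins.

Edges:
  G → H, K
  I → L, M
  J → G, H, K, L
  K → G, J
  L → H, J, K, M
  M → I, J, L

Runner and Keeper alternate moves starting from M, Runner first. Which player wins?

Track states (vertex, player-to-move).
A0 = {(H,Runner), (H,Keeper)}
A1: add {(G,Runner), (J,Runner), (L,Runner)}.
A2: add {(K,Keeper)}.
A3 = A2; e.g. (G,Keeper) stays out. (M,Runner) never enters ⇒ Keeper avoids the target.

Keeper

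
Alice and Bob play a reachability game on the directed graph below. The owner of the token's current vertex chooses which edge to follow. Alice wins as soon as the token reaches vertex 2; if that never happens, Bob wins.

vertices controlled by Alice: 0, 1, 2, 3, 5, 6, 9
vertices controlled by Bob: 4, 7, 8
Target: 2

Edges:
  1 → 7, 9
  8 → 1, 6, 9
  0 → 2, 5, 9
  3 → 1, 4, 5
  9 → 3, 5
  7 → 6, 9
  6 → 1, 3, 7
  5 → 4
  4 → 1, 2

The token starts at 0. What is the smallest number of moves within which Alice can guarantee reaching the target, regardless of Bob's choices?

1

A0 = {2}
A1: add {0} — 0 (Alice) has 0→2.
A2 = A1; e.g. 1 (Alice) has no edge into A1. Fixed point.
0 enters the attractor at level 1, so Alice can force the target in 1 move from there.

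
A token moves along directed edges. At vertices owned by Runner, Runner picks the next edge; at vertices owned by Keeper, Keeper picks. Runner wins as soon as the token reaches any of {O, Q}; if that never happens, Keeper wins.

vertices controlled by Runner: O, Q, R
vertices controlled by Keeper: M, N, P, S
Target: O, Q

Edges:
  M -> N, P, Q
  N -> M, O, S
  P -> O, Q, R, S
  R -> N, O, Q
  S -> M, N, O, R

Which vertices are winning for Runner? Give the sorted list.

O, Q, R

A0 = {O, Q}
A1: add {R} — R (Runner) has R→O.
A2 = A1; e.g. M (Keeper) can still go to N. Fixed point.
Runner's winning region = {O, Q, R}.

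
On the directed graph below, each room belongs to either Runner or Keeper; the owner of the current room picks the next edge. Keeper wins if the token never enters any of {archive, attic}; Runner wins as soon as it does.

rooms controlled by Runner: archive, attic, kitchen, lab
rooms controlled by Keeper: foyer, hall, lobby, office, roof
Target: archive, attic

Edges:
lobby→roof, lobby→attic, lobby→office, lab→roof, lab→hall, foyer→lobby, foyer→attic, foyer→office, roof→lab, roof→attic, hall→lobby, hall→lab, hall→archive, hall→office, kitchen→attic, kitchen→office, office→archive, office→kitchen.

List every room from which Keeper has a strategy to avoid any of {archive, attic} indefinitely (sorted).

foyer, hall, lab, lobby, roof

A0 = {archive, attic}
A1: add {kitchen} — kitchen (Runner) has kitchen→attic.
A2: add {office} — office (Keeper): all of {archive, kitchen} already in.
A3 = A2; e.g. lobby (Keeper) can still go to roof. Fixed point.
Runner's attractor = {archive, attic, kitchen, office}; Keeper avoids the target exactly from the complement.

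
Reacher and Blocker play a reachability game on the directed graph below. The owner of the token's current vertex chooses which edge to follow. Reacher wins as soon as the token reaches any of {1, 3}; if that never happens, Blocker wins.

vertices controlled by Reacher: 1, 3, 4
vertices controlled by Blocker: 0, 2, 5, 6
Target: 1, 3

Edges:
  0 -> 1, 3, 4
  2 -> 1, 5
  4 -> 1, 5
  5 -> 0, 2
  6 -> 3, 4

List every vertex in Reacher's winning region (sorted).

A0 = {1, 3}
A1: add {4} — 4 (Reacher) has 4→1.
A2: add {0, 6} — 0 (Blocker): all of {1, 3, 4} already in; 6 (Blocker): all of {3, 4} already in.
A3 = A2; e.g. 2 (Blocker) can still go to 5. Fixed point.
Reacher's winning region = {0, 1, 3, 4, 6}.

0, 1, 3, 4, 6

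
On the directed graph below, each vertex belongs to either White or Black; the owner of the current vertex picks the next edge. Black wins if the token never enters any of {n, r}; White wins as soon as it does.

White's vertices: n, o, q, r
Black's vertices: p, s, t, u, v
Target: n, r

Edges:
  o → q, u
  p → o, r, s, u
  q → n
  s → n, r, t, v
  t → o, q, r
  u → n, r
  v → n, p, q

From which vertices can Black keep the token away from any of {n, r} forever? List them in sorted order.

p, s, v

A0 = {n, r}
A1: add {q, u} — q (White) has q→n; u (Black): all of {n, r} already in.
A2: add {o} — o (White) has o→q.
A3: add {t} — t (Black): all of {o, q, r} already in.
A4 = A3; e.g. p (Black) can still go to s. Fixed point.
White's attractor = {n, o, q, r, t, u}; Black avoids the target exactly from the complement.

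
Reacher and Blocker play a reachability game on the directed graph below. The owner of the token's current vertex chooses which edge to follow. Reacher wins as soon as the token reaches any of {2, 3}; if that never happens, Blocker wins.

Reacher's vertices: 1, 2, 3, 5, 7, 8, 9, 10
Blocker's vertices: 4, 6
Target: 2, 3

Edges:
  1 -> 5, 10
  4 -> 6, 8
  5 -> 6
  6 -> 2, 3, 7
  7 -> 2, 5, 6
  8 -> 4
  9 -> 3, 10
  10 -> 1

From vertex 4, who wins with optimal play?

Blocker

A0 = {2, 3}
A1: add {7, 9} — 7 (Reacher) has 7→2; 9 (Reacher) has 9→3.
A2: add {6} — 6 (Blocker): all of {2, 3, 7} already in.
A3: add {5} — 5 (Reacher) has 5→6.
A4: add {1} — 1 (Reacher) has 1→5.
A5: add {10} — 10 (Reacher) has 10→1.
A6 = A5; e.g. 4 (Blocker) can still go to 8. Fixed point.
4 never enters the attractor, so Blocker can avoid the target forever.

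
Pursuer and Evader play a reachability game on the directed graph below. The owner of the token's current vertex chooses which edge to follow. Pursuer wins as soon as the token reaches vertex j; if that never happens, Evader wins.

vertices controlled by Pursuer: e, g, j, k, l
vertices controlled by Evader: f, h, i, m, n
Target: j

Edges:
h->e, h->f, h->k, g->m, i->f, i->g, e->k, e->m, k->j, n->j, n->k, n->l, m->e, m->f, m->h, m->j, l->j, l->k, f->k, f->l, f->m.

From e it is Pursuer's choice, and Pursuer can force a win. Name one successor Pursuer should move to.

A0 = {j}
A1: add {k, l} — k (Pursuer) has k→j; l (Pursuer) has l→j.
A2: add {e, n} — e (Pursuer) has e→k; n (Evader): all of {j, k, l} already in.
A3 = A2; e.g. f (Evader) can still go to m. Fixed point.
From e, successor k is in the attractor (rank 1); the other successor m is not.

k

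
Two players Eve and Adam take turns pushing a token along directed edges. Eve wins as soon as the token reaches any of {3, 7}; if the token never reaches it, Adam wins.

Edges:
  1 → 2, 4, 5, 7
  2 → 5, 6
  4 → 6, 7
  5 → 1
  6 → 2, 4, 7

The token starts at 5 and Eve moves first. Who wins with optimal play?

Track states (vertex, player-to-move).
A0 = {(3,Eve), (3,Adam), (7,Eve), (7,Adam)}
A1: add {(1,Eve), (4,Eve), (6,Eve)}.
A2: add {(4,Adam), (5,Adam)}.
A3: add {(2,Eve)}.
A4: add {(6,Adam)}.
A5 = A4; e.g. (1,Adam) stays out. (5,Eve) never enters ⇒ Adam avoids the target.

Adam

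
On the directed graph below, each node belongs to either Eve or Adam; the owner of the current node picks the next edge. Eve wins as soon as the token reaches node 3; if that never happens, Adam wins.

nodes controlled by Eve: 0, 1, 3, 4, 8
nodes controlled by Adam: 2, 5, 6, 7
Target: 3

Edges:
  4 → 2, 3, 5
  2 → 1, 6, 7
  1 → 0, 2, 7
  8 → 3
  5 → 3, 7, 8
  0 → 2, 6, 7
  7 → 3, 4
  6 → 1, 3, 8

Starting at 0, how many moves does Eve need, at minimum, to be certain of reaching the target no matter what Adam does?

A0 = {3}
A1: add {4, 8} — 4 (Eve) has 4→3; 8 (Eve) has 8→3.
A2: add {7} — 7 (Adam): all of {3, 4} already in.
A3: add {0, 1, 5} — 0 (Eve) has 0→7; 1 (Eve) has 1→7; 5 (Adam): all of {3, 7, 8} already in.
0 enters the attractor at level 3, so Eve can force the target in 3 moves from there.

3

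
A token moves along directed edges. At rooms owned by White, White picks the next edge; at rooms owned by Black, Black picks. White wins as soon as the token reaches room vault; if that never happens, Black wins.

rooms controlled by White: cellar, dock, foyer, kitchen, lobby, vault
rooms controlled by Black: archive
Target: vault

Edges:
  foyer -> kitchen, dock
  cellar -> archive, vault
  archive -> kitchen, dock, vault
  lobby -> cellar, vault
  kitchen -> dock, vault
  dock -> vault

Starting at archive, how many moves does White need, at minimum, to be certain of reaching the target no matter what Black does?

A0 = {vault}
A1: add {cellar, dock, kitchen, lobby} — lobby (White) has lobby→vault; cellar (White) has cellar→vault; kitchen (White) has kitchen→vault; dock (White) has dock→vault.
A2: add {archive, foyer} — foyer (White) has foyer→kitchen; archive (Black): all of {kitchen, dock, vault} already in.
A2 = all vertices. Fixed point.
archive enters the attractor at level 2, so White can force the target in 2 moves from there.

2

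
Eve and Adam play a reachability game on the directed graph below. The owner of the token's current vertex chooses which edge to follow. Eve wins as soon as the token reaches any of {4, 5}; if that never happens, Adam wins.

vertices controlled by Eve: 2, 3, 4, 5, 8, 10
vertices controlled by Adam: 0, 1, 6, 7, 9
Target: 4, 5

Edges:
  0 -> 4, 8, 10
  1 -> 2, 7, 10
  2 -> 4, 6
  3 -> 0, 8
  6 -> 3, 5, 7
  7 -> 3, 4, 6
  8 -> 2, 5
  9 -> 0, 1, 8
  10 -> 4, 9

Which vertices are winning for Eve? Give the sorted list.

A0 = {4, 5}
A1: add {2, 8, 10} — 2 (Eve) has 2→4; 8 (Eve) has 8→5; 10 (Eve) has 10→4.
A2: add {0, 3} — 0 (Adam): all of {4, 8, 10} already in; 3 (Eve) has 3→8.
A3 = A2; e.g. 1 (Adam) can still go to 7. Fixed point.
Eve's winning region = {0, 2, 3, 4, 5, 8, 10}.

0, 2, 3, 4, 5, 8, 10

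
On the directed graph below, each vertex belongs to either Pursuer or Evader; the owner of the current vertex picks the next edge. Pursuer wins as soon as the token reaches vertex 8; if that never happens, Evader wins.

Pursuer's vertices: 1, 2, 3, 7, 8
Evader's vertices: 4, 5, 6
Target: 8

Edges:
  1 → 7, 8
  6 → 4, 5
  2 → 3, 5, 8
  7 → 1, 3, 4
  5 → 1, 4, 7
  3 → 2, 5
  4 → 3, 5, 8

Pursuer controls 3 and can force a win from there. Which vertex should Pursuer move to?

A0 = {8}
A1: add {1, 2} — 1 (Pursuer) has 1→8; 2 (Pursuer) has 2→8.
A2: add {3, 7} — 3 (Pursuer) has 3→2; 7 (Pursuer) has 7→1.
A3 = A2; e.g. 4 (Evader) can still go to 5. Fixed point.
From 3, successor 2 is in the attractor (rank 1); the other successor 5 is not.

2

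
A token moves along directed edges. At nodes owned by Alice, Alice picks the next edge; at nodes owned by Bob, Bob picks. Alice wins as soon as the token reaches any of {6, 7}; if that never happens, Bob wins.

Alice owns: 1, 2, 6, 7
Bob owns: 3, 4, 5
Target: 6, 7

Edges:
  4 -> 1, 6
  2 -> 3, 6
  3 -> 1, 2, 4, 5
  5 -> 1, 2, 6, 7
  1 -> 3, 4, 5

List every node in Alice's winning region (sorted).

A0 = {6, 7}
A1: add {2} — 2 (Alice) has 2→6.
A2 = A1; e.g. 1 (Alice) has no edge into A1. Fixed point.
Alice's winning region = {2, 6, 7}.

2, 6, 7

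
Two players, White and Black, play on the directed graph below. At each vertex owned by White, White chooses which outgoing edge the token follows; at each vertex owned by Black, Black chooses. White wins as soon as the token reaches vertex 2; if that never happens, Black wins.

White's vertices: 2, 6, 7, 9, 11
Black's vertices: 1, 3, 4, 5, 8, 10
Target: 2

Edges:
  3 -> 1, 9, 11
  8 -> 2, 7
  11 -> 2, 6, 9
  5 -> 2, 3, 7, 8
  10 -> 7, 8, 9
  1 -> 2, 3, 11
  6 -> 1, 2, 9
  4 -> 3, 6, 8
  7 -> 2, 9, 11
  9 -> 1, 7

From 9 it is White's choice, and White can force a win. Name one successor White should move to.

A0 = {2}
A1: add {6, 7, 11} — 6 (White) has 6→2; 7 (White) has 7→2; 11 (White) has 11→2.
A2: add {8, 9} — 8 (Black): all of {2, 7} already in; 9 (White) has 9→7.
A3: add {10} — 10 (Black): all of {7, 8, 9} already in.
A4 = A3; e.g. 1 (Black) can still go to 3. Fixed point.
From 9, successor 7 is in the attractor (rank 1); the other successor 1 is not.

7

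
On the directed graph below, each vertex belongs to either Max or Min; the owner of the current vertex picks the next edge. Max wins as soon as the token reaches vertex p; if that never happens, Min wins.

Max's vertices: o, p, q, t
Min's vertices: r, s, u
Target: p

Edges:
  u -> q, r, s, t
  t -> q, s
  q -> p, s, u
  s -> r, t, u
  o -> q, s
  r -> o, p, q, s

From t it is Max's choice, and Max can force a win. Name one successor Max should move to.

A0 = {p}
A1: add {q} — q (Max) has q→p.
A2: add {o, t} — o (Max) has o→q; t (Max) has t→q.
A3 = A2; e.g. r (Min) can still go to s. Fixed point.
From t, successor q is in the attractor (rank 1); the other successor s is not.

q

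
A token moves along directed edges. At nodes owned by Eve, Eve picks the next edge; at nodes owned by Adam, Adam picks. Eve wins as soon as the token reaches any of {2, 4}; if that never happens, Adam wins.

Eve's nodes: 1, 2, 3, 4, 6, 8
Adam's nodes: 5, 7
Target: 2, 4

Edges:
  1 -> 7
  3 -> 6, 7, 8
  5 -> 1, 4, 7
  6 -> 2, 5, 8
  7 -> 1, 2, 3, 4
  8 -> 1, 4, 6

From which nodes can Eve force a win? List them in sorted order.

2, 3, 4, 6, 8

A0 = {2, 4}
A1: add {6, 8} — 6 (Eve) has 6→2; 8 (Eve) has 8→4.
A2: add {3} — 3 (Eve) has 3→6.
A3 = A2; e.g. 1 (Eve) has no edge into A2. Fixed point.
Eve's winning region = {2, 3, 4, 6, 8}.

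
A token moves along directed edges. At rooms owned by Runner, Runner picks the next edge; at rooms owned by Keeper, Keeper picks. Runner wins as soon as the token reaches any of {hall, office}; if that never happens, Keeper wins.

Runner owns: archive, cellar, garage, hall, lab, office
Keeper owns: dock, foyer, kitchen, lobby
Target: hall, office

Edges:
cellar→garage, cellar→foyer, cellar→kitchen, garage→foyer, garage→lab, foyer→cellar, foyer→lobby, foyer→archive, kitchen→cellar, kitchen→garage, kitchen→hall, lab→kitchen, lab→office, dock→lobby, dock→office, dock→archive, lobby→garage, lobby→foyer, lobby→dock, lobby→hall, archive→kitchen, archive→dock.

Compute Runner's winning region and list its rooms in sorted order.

A0 = {hall, office}
A1: add {lab} — lab (Runner) has lab→office.
A2: add {garage} — garage (Runner) has garage→lab.
A3: add {cellar} — cellar (Runner) has cellar→garage.
A4: add {kitchen} — kitchen (Keeper): all of {cellar, garage, hall} already in.
A5: add {archive} — archive (Runner) has archive→kitchen.
A6 = A5; e.g. foyer (Keeper) can still go to lobby. Fixed point.
Runner's winning region = {archive, cellar, garage, hall, kitchen, lab, office}.

archive, cellar, garage, hall, kitchen, lab, office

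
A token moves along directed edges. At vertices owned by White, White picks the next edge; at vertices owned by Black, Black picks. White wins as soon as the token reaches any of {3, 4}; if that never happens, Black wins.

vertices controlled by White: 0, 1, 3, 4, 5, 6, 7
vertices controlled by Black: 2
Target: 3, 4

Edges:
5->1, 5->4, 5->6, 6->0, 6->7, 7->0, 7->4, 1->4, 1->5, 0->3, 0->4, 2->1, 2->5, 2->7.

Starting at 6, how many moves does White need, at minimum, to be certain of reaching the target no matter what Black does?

2

A0 = {3, 4}
A1: add {0, 1, 5, 7} — 0 (White) has 0→3; 1 (White) has 1→4; 5 (White) has 5→4; 7 (White) has 7→4.
A2: add {2, 6} — 2 (Black): all of {1, 5, 7} already in; 6 (White) has 6→0.
A2 = all vertices. Fixed point.
6 enters the attractor at level 2, so White can force the target in 2 moves from there.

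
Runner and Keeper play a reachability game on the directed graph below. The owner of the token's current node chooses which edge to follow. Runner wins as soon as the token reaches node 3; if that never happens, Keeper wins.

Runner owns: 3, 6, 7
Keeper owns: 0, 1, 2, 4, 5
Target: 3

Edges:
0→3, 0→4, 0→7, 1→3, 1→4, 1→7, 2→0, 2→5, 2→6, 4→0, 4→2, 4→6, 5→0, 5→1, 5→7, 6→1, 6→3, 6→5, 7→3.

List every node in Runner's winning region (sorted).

A0 = {3}
A1: add {6, 7} — 6 (Runner) has 6→3; 7 (Runner) has 7→3.
A2 = A1; e.g. 0 (Keeper) can still go to 4. Fixed point.
Runner's winning region = {3, 6, 7}.

3, 6, 7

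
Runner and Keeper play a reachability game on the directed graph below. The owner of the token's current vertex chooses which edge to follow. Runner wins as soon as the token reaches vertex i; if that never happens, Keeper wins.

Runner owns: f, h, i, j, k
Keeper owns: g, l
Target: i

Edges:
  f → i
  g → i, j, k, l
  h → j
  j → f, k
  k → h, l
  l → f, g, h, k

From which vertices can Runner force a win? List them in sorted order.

A0 = {i}
A1: add {f} — f (Runner) has f→i.
A2: add {j} — j (Runner) has j→f.
A3: add {h} — h (Runner) has h→j.
A4: add {k} — k (Runner) has k→h.
A5 = A4; e.g. g (Keeper) can still go to l. Fixed point.
Runner's winning region = {f, h, i, j, k}.

f, h, i, j, k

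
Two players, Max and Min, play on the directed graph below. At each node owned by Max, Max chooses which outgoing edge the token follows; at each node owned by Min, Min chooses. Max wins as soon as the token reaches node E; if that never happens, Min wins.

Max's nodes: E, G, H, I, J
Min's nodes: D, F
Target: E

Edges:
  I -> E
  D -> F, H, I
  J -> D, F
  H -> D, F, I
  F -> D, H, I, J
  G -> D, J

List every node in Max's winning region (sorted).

E, H, I

A0 = {E}
A1: add {I} — I (Max) has I→E.
A2: add {H} — H (Max) has H→I.
A3 = A2; e.g. D (Min) can still go to F. Fixed point.
Max's winning region = {E, H, I}.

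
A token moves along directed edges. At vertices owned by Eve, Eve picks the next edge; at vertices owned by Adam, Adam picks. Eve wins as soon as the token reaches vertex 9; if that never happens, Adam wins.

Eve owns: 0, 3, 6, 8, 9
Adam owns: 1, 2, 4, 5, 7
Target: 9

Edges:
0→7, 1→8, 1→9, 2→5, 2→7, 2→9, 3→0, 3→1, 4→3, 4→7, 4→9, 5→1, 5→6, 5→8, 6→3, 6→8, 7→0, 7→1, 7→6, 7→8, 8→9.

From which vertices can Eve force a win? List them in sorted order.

1, 3, 5, 6, 8, 9

A0 = {9}
A1: add {8} — 8 (Eve) has 8→9.
A2: add {1, 6} — 1 (Adam): all of {8, 9} already in; 6 (Eve) has 6→8.
A3: add {3, 5} — 3 (Eve) has 3→1; 5 (Adam): all of {1, 6, 8} already in.
A4 = A3; e.g. 0 (Eve) has no edge into A3. Fixed point.
Eve's winning region = {1, 3, 5, 6, 8, 9}.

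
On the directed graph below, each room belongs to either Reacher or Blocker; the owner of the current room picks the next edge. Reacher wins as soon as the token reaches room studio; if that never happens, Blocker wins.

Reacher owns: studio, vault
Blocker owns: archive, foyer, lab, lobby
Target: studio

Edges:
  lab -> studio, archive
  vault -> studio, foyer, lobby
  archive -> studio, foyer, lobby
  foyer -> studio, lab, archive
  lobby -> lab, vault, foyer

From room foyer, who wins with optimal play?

Blocker

A0 = {studio}
A1: add {vault} — vault (Reacher) has vault→studio.
A2 = A1; e.g. lab (Blocker) can still go to archive. Fixed point.
foyer never enters the attractor, so Blocker can avoid the target forever.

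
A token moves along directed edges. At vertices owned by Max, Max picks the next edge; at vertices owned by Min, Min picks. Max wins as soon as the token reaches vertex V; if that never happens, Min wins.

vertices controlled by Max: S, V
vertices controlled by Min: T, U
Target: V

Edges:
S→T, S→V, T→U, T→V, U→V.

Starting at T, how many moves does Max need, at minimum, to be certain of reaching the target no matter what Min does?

2

A0 = {V}
A1: add {S, U} — S (Max) has S→V; U (Min): all of {V} already in.
A2: add {T} — T (Min): all of {U, V} already in.
A2 = all vertices. Fixed point.
T enters the attractor at level 2, so Max can force the target in 2 moves from there.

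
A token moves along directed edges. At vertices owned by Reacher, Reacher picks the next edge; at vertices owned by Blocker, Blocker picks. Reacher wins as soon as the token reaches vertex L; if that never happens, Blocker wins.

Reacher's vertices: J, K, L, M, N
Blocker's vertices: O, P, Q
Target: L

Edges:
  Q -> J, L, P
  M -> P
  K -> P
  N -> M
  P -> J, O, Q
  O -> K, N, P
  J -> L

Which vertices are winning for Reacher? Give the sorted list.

J, L

A0 = {L}
A1: add {J} — J (Reacher) has J→L.
A2 = A1; e.g. K (Reacher) has no edge into A1. Fixed point.
Reacher's winning region = {J, L}.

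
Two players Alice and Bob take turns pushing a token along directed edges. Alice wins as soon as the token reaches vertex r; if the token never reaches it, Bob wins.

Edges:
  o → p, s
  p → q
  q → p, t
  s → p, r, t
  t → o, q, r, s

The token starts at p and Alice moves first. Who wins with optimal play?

Bob

Track states (vertex, player-to-move).
A0 = {(r,Alice), (r,Bob)}
A1: add {(s,Alice), (t,Alice)}.
A2 = A1; e.g. (o,Alice) stays out. (p,Alice) never enters ⇒ Bob avoids the target.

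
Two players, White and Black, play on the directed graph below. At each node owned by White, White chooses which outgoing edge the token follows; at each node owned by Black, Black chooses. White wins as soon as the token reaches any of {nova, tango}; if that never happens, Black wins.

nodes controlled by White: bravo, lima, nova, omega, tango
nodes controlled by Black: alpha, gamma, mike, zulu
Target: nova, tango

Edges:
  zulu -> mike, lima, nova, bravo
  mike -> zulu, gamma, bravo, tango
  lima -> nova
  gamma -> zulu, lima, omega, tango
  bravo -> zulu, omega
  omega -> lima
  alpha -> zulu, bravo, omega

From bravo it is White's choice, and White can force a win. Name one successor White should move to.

omega

A0 = {nova, tango}
A1: add {lima} — lima (White) has lima→nova.
A2: add {omega} — omega (White) has omega→lima.
A3: add {bravo} — bravo (White) has bravo→omega.
A4 = A3; e.g. zulu (Black) can still go to mike. Fixed point.
From bravo, successor omega is in the attractor (rank 2); the other successor zulu is not.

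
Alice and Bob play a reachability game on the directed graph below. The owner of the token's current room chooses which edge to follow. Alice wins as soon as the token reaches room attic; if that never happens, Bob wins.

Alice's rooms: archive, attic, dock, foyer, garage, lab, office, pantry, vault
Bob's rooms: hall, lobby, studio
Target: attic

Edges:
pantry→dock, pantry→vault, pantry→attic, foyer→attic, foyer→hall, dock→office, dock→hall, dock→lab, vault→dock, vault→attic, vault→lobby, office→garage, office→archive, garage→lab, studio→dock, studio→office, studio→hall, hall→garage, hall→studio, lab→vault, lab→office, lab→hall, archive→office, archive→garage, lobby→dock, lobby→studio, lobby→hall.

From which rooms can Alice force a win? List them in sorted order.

A0 = {attic}
A1: add {foyer, pantry, vault} — pantry (Alice) has pantry→attic; foyer (Alice) has foyer→attic; vault (Alice) has vault→attic.
A2: add {lab} — lab (Alice) has lab→vault.
A3: add {dock, garage} — dock (Alice) has dock→lab; garage (Alice) has garage→lab.
A4: add {archive, office} — office (Alice) has office→garage; archive (Alice) has archive→garage.
A5 = A4; e.g. studio (Bob) can still go to hall. Fixed point.
Alice's winning region = {archive, attic, dock, foyer, garage, lab, office, pantry, vault}.

archive, attic, dock, foyer, garage, lab, office, pantry, vault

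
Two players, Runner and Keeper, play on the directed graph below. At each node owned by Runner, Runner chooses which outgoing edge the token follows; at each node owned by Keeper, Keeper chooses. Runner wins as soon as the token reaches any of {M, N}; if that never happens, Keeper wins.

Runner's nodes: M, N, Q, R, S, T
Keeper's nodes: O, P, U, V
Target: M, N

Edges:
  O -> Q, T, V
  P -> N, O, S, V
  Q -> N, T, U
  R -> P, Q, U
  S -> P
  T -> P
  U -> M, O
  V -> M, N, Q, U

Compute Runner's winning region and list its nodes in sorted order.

A0 = {M, N}
A1: add {Q} — Q (Runner) has Q→N.
A2: add {R} — R (Runner) has R→Q.
A3 = A2; e.g. O (Keeper) can still go to T. Fixed point.
Runner's winning region = {M, N, Q, R}.

M, N, Q, R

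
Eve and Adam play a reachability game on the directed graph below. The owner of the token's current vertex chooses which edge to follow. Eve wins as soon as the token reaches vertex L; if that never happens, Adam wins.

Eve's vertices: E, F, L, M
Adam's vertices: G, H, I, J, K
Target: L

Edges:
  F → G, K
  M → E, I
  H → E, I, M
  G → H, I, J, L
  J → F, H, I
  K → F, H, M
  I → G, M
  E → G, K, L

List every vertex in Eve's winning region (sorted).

A0 = {L}
A1: add {E} — E (Eve) has E→L.
A2: add {M} — M (Eve) has M→E.
A3 = A2; e.g. F (Eve) has no edge into A2. Fixed point.
Eve's winning region = {E, L, M}.

E, L, M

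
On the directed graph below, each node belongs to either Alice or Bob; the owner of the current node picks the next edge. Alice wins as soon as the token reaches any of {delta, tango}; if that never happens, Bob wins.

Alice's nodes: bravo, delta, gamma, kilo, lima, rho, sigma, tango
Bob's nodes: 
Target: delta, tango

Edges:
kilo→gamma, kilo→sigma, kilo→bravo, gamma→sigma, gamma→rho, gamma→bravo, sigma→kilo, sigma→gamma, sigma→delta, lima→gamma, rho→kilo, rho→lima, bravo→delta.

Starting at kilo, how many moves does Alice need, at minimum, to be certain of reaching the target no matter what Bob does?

2

A0 = {delta, tango}
A1: add {bravo, sigma} — sigma (Alice) has sigma→delta; bravo (Alice) has bravo→delta.
A2: add {gamma, kilo} — kilo (Alice) has kilo→sigma; gamma (Alice) has gamma→sigma.
kilo enters the attractor at level 2, so Alice can force the target in 2 moves from there.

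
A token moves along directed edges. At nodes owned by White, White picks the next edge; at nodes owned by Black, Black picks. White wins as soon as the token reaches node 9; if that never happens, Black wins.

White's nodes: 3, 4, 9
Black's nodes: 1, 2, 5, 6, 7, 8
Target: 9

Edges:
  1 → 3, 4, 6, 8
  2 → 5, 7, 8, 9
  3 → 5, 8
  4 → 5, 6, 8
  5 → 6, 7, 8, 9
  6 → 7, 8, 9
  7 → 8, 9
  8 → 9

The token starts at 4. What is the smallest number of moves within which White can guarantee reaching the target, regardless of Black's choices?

2

A0 = {9}
A1: add {8} — 8 (Black): all of {9} already in.
A2: add {3, 4, 7} — 3 (White) has 3→8; 4 (White) has 4→8; 7 (Black): all of {8, 9} already in.
4 enters the attractor at level 2, so White can force the target in 2 moves from there.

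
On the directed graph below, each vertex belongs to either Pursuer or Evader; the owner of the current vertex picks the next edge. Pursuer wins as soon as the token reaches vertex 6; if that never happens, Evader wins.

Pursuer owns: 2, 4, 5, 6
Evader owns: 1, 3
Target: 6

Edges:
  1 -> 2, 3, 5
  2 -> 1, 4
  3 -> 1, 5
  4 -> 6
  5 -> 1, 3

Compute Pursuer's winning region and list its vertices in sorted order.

A0 = {6}
A1: add {4} — 4 (Pursuer) has 4→6.
A2: add {2} — 2 (Pursuer) has 2→4.
A3 = A2; e.g. 1 (Evader) can still go to 3. Fixed point.
Pursuer's winning region = {2, 4, 6}.

2, 4, 6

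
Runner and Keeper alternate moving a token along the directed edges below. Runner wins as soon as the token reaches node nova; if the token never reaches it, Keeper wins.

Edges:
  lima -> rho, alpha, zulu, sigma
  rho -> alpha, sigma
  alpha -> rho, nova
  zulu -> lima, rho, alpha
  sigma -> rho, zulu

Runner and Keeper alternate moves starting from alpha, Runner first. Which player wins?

Runner

Track states (vertex, player-to-move).
A0 = {(nova,Runner), (nova,Keeper)}
A1: add {(alpha,Runner)}.
(alpha,Runner) ∈ A1 ⇒ Runner forces the target.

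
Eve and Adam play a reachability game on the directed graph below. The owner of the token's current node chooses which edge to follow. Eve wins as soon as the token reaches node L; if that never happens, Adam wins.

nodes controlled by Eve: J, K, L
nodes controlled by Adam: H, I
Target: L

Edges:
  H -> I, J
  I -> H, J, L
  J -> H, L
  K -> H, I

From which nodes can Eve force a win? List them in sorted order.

A0 = {L}
A1: add {J} — J (Eve) has J→L.
A2 = A1; e.g. H (Adam) can still go to I. Fixed point.
Eve's winning region = {J, L}.

J, L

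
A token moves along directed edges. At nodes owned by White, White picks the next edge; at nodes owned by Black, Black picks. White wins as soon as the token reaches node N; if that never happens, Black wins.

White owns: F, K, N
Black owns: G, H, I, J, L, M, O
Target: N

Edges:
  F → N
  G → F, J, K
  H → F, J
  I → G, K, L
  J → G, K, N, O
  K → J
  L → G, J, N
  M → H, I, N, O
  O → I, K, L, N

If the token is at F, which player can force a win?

White

A0 = {N}
A1: add {F} — F (White) has F→N.
A2 = A1; e.g. G (Black) can still go to J. Fixed point.
F ∈ A1, so White can force the target.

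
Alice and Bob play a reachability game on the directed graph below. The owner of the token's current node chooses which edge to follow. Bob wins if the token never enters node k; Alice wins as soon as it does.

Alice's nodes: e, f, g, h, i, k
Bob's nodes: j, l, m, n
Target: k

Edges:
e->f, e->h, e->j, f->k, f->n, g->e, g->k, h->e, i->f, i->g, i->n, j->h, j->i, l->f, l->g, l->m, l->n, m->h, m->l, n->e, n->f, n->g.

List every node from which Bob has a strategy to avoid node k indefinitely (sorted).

l, m

A0 = {k}
A1: add {f, g} — f (Alice) has f→k; g (Alice) has g→k.
A2: add {e, i} — e (Alice) has e→f; i (Alice) has i→f.
A3: add {h, n} — h (Alice) has h→e; n (Bob): all of {e, f, g} already in.
A4: add {j} — j (Bob): all of {h, i} already in.
A5 = A4; e.g. l (Bob) can still go to m. Fixed point.
Alice's attractor = {e, f, g, h, i, j, k, n}; Bob avoids the target exactly from the complement.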